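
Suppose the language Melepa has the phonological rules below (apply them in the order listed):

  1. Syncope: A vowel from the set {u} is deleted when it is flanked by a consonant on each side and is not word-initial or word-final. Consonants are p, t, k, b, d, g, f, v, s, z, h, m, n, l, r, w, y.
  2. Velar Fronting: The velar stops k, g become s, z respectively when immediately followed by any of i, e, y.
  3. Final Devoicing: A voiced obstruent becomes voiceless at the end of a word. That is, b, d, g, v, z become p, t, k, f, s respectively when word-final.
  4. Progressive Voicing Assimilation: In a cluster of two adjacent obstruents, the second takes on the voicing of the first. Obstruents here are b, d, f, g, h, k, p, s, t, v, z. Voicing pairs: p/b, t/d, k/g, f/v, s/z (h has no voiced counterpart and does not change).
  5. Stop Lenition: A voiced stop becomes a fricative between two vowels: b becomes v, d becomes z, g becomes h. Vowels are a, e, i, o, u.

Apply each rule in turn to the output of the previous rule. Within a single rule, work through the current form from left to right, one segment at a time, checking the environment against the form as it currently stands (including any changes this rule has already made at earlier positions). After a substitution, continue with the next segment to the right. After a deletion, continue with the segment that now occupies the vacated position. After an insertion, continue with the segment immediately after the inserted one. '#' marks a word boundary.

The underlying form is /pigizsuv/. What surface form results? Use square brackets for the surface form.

[pizizzv]

1 Syncope: [pigizsuv] → [pigizsv]
2 Velar Fronting: [pigizsv] → [pizizsv]
3 Final Devoicing: [pizizsv] → [pizizsf]
4 Progressive Voicing Assimilation: [pizizsf] → [pizizzv]
5 Stop Lenition: no change — [pizizzv]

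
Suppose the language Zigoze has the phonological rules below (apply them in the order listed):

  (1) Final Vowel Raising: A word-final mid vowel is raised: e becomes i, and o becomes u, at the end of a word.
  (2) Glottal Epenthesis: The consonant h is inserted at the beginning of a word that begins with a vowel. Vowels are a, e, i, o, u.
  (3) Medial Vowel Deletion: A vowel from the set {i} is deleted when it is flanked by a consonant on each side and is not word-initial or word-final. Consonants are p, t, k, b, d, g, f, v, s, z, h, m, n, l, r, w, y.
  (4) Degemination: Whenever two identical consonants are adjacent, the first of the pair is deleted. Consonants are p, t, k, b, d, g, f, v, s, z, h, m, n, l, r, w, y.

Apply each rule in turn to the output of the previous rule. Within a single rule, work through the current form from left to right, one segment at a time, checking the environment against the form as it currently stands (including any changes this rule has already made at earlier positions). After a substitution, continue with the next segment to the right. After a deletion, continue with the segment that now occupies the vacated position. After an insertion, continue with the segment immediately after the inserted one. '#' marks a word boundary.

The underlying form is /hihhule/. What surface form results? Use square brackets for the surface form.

[huli]

(1) Final Vowel Raising: [hihhule] → [hihhuli]
(2) Glottal Epenthesis: no change — [hihhuli]
(3) Medial Vowel Deletion: [hihhuli] → [hhhuli]
(4) Degemination: [hhhuli] → [huli]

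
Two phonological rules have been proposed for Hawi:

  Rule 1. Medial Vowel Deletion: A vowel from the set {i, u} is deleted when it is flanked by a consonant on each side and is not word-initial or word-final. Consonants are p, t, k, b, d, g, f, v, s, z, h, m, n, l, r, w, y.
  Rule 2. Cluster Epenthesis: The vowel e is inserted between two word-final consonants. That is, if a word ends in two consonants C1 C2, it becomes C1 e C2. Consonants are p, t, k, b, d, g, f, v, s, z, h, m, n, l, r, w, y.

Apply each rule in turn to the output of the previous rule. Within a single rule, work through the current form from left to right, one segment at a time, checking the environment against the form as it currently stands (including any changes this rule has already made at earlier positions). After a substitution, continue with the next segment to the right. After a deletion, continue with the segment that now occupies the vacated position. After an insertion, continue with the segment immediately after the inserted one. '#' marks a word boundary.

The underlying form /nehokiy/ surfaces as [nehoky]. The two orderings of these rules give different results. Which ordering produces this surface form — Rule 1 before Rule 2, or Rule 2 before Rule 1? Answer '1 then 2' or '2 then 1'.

2 then 1

Order 1 then 2:
  1 Medial Vowel Deletion: [nehokiy] → [nehoky]
  2 Cluster Epenthesis: [nehoky] → [nehokey]
  result: [nehokey]
Order 2 then 1:
  2 Cluster Epenthesis: no change — [nehokiy]
  1 Medial Vowel Deletion: [nehokiy] → [nehoky]
  result: [nehoky]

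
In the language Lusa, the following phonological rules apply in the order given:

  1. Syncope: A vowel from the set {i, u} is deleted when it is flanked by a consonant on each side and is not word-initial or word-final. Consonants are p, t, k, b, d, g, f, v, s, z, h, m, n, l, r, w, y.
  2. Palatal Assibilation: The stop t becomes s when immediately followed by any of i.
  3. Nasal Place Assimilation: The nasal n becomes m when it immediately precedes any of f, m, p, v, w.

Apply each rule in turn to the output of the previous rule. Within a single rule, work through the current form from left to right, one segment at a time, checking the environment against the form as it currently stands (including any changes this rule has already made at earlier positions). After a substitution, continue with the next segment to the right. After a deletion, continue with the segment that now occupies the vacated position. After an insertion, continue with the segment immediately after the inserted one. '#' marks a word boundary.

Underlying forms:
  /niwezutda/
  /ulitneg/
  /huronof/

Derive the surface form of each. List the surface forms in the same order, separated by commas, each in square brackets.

[mweztda], [ultneg], [hronof]

/niwezutda/:
  1 Syncope: [niwezutda] → [nweztda]
  2 Palatal Assibilation: no change — [nweztda]
  3 Nasal Place Assimilation: [nweztda] → [mweztda]
/ulitneg/:
  1 Syncope: [ulitneg] → [ultneg]
  2 Palatal Assibilation: no change — [ultneg]
  3 Nasal Place Assimilation: no change — [ultneg]
/huronof/:
  1 Syncope: [huronof] → [hronof]
  2 Palatal Assibilation: no change — [hronof]
  3 Nasal Place Assimilation: no change — [hronof]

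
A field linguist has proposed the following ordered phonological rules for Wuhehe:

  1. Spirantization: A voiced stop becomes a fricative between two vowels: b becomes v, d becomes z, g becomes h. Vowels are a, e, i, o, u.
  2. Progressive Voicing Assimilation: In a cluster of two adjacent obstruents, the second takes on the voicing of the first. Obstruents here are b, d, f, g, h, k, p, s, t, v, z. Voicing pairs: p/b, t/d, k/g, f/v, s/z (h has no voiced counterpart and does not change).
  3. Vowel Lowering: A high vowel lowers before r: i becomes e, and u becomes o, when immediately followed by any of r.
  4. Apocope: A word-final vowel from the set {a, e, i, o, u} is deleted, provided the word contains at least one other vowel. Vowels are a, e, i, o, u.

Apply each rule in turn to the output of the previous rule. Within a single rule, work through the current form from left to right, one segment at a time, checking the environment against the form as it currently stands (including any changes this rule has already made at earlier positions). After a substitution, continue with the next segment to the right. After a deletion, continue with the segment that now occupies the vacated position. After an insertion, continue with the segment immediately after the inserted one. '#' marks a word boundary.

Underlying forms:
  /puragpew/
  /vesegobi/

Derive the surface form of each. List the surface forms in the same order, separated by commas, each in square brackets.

/puragpew/:
  1 Spirantization: no change — [puragpew]
  2 Progressive Voicing Assimilation: [puragpew] → [puragbew]
  3 Vowel Lowering: [puragbew] → [poragbew]
  4 Apocope: no change — [poragbew]
/vesegobi/:
  1 Spirantization: [vesegobi] → [vesehovi]
  2 Progressive Voicing Assimilation: no change — [vesehovi]
  3 Vowel Lowering: no change — [vesehovi]
  4 Apocope: [vesehovi] → [vesehov]

[poragbew], [vesehov]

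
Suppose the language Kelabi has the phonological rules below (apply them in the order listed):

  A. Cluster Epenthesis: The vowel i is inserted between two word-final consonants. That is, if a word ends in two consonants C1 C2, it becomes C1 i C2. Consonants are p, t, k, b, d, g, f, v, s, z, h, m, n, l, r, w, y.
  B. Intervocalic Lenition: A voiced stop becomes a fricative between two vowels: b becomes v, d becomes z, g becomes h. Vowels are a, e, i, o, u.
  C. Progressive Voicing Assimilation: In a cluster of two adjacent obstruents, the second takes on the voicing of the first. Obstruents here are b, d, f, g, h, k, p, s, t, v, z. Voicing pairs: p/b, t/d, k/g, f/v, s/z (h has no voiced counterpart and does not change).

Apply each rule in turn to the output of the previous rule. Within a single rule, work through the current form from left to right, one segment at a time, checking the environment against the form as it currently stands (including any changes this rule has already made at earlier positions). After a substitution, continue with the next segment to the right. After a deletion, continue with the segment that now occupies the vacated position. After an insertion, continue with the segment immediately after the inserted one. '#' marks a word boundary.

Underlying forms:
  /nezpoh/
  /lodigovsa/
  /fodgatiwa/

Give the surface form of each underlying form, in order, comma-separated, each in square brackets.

[nezboh], [lozihovza], [fodgatiwa]

/nezpoh/:
  A Cluster Epenthesis: no change — [nezpoh]
  B Intervocalic Lenition: no change — [nezpoh]
  C Progressive Voicing Assimilation: [nezpoh] → [nezboh]
/lodigovsa/:
  A Cluster Epenthesis: no change — [lodigovsa]
  B Intervocalic Lenition: [lodigovsa] → [lozihovsa]
  C Progressive Voicing Assimilation: [lozihovsa] → [lozihovza]
/fodgatiwa/:
  A Cluster Epenthesis: no change — [fodgatiwa]
  B Intervocalic Lenition: no change — [fodgatiwa]
  C Progressive Voicing Assimilation: no change — [fodgatiwa]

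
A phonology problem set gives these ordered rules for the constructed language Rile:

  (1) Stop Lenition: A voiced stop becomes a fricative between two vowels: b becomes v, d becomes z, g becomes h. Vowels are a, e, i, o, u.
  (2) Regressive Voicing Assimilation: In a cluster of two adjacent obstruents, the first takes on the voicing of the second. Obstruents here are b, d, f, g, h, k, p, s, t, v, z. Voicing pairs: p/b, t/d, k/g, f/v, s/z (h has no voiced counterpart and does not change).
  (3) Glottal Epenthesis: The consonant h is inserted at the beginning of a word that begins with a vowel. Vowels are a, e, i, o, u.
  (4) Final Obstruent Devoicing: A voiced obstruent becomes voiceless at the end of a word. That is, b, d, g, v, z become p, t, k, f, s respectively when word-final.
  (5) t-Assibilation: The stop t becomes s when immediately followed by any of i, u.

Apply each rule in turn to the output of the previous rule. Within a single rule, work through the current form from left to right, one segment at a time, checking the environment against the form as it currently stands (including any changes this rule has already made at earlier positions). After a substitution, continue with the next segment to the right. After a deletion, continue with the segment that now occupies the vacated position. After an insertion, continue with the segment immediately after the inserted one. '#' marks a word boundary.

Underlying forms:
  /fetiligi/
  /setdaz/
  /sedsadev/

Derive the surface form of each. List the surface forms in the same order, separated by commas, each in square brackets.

/fetiligi/:
  (1) Stop Lenition: [fetiligi] → [fetilihi]
  (2) Regressive Voicing Assimilation: no change — [fetilihi]
  (3) Glottal Epenthesis: no change — [fetilihi]
  (4) Final Obstruent Devoicing: no change — [fetilihi]
  (5) t-Assibilation: [fetilihi] → [fesilihi]
/setdaz/:
  (1) Stop Lenition: no change — [setdaz]
  (2) Regressive Voicing Assimilation: [setdaz] → [seddaz]
  (3) Glottal Epenthesis: no change — [seddaz]
  (4) Final Obstruent Devoicing: [seddaz] → [seddas]
  (5) t-Assibilation: no change — [seddas]
/sedsadev/:
  (1) Stop Lenition: [sedsadev] → [sedsazev]
  (2) Regressive Voicing Assimilation: [sedsazev] → [setsazev]
  (3) Glottal Epenthesis: no change — [setsazev]
  (4) Final Obstruent Devoicing: [setsazev] → [setsazef]
  (5) t-Assibilation: no change — [setsazef]

[fesilihi], [seddas], [setsazef]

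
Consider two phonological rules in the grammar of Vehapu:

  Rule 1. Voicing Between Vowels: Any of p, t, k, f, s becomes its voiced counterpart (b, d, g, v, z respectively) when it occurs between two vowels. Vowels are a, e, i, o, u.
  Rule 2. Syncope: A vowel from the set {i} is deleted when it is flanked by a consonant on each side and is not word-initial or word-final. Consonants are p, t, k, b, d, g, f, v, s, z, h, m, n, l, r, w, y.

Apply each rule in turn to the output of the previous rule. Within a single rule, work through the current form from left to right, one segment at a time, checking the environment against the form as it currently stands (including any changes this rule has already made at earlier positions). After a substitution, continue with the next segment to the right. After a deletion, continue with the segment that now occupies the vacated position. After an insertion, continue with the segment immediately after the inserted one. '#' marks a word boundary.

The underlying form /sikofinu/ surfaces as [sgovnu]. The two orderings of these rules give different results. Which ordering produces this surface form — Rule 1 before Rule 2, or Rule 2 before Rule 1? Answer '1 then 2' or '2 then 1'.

1 then 2

Order 1 then 2:
  1 Voicing Between Vowels: [sikofinu] → [sigovinu]
  2 Syncope: [sigovinu] → [sgovnu]
  result: [sgovnu]
Order 2 then 1:
  2 Syncope: [sikofinu] → [skofnu]
  1 Voicing Between Vowels: no change — [skofnu]
  result: [skofnu]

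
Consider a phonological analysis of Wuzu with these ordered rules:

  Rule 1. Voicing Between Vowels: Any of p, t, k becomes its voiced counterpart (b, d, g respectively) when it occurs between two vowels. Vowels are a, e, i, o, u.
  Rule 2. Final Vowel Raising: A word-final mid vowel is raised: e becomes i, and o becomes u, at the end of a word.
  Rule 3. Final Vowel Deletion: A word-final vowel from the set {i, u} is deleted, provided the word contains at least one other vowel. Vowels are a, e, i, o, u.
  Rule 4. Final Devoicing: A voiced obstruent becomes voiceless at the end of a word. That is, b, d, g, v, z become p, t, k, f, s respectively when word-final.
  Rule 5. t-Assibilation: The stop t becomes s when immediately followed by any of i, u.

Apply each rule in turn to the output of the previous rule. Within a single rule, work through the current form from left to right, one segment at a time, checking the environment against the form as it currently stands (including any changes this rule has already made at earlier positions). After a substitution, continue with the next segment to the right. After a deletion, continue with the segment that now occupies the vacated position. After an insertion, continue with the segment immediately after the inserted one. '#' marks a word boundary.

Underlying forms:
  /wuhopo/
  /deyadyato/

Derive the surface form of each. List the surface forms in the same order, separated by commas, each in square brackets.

[wuhop], [deyadyat]

/wuhopo/:
  Rule 1 Voicing Between Vowels: [wuhopo] → [wuhobo]
  Rule 2 Final Vowel Raising: [wuhobo] → [wuhobu]
  Rule 3 Final Vowel Deletion: [wuhobu] → [wuhob]
  Rule 4 Final Devoicing: [wuhob] → [wuhop]
  Rule 5 t-Assibilation: no change — [wuhop]
/deyadyato/:
  Rule 1 Voicing Between Vowels: [deyadyato] → [deyadyado]
  Rule 2 Final Vowel Raising: [deyadyado] → [deyadyadu]
  Rule 3 Final Vowel Deletion: [deyadyadu] → [deyadyad]
  Rule 4 Final Devoicing: [deyadyad] → [deyadyat]
  Rule 5 t-Assibilation: no change — [deyadyat]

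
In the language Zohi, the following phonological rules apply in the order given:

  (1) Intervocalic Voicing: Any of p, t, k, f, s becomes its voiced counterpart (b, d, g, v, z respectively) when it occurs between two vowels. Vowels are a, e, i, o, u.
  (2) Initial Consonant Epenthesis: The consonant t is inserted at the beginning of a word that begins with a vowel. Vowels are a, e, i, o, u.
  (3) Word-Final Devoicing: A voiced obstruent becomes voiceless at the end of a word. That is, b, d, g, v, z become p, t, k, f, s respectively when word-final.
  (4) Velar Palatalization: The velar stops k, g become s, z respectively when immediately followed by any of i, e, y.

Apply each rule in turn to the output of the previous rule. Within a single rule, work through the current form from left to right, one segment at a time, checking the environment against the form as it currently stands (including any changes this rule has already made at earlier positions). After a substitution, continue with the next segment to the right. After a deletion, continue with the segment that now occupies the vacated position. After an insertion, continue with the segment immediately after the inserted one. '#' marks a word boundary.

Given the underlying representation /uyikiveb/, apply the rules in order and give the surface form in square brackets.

[tuyizivep]

(1) Intervocalic Voicing: [uyikiveb] → [uyigiveb]
(2) Initial Consonant Epenthesis: [uyigiveb] → [tuyigiveb]
(3) Word-Final Devoicing: [tuyigiveb] → [tuyigivep]
(4) Velar Palatalization: [tuyigivep] → [tuyizivep]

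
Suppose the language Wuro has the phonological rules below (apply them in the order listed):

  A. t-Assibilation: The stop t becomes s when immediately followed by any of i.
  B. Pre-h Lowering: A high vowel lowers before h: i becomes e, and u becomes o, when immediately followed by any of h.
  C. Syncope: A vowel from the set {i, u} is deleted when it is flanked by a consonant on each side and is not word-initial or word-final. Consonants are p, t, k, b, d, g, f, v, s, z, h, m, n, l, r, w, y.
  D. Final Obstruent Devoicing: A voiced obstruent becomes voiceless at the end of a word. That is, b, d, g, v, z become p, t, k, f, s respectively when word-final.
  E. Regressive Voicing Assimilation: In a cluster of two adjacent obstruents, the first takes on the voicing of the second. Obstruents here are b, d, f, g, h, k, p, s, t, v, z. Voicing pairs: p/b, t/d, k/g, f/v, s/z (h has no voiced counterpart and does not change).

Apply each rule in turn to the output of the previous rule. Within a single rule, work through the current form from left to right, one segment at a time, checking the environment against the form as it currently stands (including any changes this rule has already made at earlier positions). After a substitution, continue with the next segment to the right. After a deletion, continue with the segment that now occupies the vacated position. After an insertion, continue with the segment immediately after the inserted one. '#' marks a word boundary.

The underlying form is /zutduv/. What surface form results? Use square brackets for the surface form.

[sdtf]

A t-Assibilation: no change — [zutduv]
B Pre-h Lowering: no change — [zutduv]
C Syncope: [zutduv] → [ztdv]
D Final Obstruent Devoicing: [ztdv] → [ztdf]
E Regressive Voicing Assimilation: [ztdf] → [sdtf]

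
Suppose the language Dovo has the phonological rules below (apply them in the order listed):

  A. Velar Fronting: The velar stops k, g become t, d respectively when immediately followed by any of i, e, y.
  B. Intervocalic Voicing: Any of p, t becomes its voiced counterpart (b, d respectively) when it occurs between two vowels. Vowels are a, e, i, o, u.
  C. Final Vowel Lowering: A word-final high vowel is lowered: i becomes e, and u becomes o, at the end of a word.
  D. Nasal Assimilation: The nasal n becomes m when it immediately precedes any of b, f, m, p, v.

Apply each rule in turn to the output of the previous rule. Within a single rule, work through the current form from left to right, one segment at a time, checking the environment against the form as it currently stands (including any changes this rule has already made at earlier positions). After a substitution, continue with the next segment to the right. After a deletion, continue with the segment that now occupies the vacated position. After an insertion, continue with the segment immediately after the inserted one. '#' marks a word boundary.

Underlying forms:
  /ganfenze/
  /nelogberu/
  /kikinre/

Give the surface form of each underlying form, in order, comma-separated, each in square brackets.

/ganfenze/:
  A Velar Fronting: no change — [ganfenze]
  B Intervocalic Voicing: no change — [ganfenze]
  C Final Vowel Lowering: no change — [ganfenze]
  D Nasal Assimilation: [ganfenze] → [gamfenze]
/nelogberu/:
  A Velar Fronting: no change — [nelogberu]
  B Intervocalic Voicing: no change — [nelogberu]
  C Final Vowel Lowering: [nelogberu] → [nelogbero]
  D Nasal Assimilation: no change — [nelogbero]
/kikinre/:
  A Velar Fronting: [kikinre] → [titinre]
  B Intervocalic Voicing: [titinre] → [tidinre]
  C Final Vowel Lowering: no change — [tidinre]
  D Nasal Assimilation: no change — [tidinre]

[gamfenze], [nelogbero], [tidinre]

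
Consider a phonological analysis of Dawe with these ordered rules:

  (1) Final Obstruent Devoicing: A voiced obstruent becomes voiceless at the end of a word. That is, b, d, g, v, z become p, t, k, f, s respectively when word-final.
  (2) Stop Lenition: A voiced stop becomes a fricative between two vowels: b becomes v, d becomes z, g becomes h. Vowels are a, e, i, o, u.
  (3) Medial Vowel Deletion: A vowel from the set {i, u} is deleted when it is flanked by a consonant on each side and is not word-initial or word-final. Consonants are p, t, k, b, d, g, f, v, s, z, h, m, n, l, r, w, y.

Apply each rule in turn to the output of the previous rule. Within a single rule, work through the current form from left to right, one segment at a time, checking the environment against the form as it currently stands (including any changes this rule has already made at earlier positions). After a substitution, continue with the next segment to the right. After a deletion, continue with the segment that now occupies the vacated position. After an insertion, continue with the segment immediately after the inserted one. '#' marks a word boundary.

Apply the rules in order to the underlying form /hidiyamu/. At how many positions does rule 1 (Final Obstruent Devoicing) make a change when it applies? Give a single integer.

(1) Final Obstruent Devoicing: no change — [hidiyamu]
(2) Stop Lenition: [hidiyamu] → [hiziyamu]
(3) Medial Vowel Deletion: [hiziyamu] → [hzyamu]
Rule 1 changed 0 position(s).

0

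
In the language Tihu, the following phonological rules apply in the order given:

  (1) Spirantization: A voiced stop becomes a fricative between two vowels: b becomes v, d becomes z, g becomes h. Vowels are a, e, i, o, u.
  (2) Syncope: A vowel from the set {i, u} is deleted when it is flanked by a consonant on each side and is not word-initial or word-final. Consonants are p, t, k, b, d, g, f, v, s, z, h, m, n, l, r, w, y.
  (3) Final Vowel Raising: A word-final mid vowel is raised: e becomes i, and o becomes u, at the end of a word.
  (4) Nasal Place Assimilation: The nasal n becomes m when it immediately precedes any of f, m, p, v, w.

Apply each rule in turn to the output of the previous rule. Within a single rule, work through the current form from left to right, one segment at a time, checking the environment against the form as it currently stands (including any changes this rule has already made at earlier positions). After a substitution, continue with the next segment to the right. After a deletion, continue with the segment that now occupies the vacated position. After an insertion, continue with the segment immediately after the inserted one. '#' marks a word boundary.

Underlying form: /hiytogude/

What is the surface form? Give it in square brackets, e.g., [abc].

[hytohzi]

(1) Spirantization: [hiytogude] → [hiytohuze]
(2) Syncope: [hiytohuze] → [hytohze]
(3) Final Vowel Raising: [hytohze] → [hytohzi]
(4) Nasal Place Assimilation: no change — [hytohzi]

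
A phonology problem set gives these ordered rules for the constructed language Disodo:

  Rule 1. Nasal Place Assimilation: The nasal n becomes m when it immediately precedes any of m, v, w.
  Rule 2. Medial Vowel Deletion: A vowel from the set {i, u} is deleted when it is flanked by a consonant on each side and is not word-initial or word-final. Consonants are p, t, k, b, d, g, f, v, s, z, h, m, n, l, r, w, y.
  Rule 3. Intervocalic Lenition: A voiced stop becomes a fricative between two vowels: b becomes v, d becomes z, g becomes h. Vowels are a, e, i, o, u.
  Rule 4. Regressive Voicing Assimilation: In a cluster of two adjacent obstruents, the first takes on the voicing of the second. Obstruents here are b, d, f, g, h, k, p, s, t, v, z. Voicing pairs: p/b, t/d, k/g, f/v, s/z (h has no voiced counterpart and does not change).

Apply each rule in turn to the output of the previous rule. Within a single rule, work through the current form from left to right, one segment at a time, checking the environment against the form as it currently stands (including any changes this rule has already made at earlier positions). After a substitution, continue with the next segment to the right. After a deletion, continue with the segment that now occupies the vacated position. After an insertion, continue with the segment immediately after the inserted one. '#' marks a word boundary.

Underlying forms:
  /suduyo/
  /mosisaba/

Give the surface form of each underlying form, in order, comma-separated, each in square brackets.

/suduyo/:
  Rule 1 Nasal Place Assimilation: no change — [suduyo]
  Rule 2 Medial Vowel Deletion: [suduyo] → [sdyo]
  Rule 3 Intervocalic Lenition: no change — [sdyo]
  Rule 4 Regressive Voicing Assimilation: [sdyo] → [zdyo]
/mosisaba/:
  Rule 1 Nasal Place Assimilation: no change — [mosisaba]
  Rule 2 Medial Vowel Deletion: [mosisaba] → [mossaba]
  Rule 3 Intervocalic Lenition: [mossaba] → [mossava]
  Rule 4 Regressive Voicing Assimilation: no change — [mossava]

[zdyo], [mossava]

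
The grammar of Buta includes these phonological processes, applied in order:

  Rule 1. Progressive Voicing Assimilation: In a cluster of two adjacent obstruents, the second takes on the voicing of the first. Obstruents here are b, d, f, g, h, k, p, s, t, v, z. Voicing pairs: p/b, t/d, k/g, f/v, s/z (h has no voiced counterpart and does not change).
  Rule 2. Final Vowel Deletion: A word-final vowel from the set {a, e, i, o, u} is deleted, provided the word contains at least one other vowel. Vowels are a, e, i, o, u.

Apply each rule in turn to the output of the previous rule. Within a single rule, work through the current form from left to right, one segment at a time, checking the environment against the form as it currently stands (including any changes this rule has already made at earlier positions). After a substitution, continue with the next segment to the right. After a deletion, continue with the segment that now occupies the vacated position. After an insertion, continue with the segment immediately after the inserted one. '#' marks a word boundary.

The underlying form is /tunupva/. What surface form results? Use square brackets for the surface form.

Rule 1 Progressive Voicing Assimilation: [tunupva] → [tunupfa]
Rule 2 Final Vowel Deletion: [tunupfa] → [tunupf]

[tunupf]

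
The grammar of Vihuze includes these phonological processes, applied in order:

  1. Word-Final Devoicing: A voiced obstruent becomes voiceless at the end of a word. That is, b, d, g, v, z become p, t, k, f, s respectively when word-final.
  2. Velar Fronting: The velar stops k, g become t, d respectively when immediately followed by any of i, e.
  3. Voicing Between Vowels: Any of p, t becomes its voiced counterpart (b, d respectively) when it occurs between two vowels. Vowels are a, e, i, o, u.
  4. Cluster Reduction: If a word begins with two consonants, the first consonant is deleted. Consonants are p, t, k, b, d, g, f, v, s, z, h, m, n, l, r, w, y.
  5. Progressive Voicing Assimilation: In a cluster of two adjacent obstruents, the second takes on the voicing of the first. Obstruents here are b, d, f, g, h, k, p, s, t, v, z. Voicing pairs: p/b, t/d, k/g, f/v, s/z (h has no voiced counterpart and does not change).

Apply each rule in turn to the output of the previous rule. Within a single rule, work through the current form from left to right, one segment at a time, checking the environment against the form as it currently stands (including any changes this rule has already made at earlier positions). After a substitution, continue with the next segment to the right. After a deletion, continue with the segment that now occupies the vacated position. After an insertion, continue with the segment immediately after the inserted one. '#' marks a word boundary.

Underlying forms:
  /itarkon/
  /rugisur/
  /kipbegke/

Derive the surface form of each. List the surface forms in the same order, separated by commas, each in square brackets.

[idarkon], [rudisur], [tippegde]

/itarkon/:
  1 Word-Final Devoicing: no change — [itarkon]
  2 Velar Fronting: no change — [itarkon]
  3 Voicing Between Vowels: [itarkon] → [idarkon]
  4 Cluster Reduction: no change — [idarkon]
  5 Progressive Voicing Assimilation: no change — [idarkon]
/rugisur/:
  1 Word-Final Devoicing: no change — [rugisur]
  2 Velar Fronting: [rugisur] → [rudisur]
  3 Voicing Between Vowels: no change — [rudisur]
  4 Cluster Reduction: no change — [rudisur]
  5 Progressive Voicing Assimilation: no change — [rudisur]
/kipbegke/:
  1 Word-Final Devoicing: no change — [kipbegke]
  2 Velar Fronting: [kipbegke] → [tipbegte]
  3 Voicing Between Vowels: no change — [tipbegte]
  4 Cluster Reduction: no change — [tipbegte]
  5 Progressive Voicing Assimilation: [tipbegte] → [tippegde]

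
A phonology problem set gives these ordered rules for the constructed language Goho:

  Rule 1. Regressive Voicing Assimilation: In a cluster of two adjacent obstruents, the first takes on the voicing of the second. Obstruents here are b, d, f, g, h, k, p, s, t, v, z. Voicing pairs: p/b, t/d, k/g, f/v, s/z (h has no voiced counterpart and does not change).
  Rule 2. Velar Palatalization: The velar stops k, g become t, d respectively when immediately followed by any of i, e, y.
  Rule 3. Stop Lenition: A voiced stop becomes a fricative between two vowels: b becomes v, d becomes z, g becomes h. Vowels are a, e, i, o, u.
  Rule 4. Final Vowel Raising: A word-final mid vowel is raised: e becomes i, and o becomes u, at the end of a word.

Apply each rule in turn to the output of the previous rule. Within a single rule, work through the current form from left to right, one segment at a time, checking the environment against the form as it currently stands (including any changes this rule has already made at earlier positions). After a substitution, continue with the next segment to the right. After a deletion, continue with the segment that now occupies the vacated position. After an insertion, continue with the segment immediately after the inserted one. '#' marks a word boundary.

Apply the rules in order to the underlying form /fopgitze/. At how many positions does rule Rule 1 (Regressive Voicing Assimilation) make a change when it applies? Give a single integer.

2

Rule 1 Regressive Voicing Assimilation: [fopgitze] → [fobgidze]
Rule 2 Velar Palatalization: [fobgidze] → [fobdidze]
Rule 3 Stop Lenition: no change — [fobdidze]
Rule 4 Final Vowel Raising: [fobdidze] → [fobdidzi]
Rule Rule 1 changed 2 position(s).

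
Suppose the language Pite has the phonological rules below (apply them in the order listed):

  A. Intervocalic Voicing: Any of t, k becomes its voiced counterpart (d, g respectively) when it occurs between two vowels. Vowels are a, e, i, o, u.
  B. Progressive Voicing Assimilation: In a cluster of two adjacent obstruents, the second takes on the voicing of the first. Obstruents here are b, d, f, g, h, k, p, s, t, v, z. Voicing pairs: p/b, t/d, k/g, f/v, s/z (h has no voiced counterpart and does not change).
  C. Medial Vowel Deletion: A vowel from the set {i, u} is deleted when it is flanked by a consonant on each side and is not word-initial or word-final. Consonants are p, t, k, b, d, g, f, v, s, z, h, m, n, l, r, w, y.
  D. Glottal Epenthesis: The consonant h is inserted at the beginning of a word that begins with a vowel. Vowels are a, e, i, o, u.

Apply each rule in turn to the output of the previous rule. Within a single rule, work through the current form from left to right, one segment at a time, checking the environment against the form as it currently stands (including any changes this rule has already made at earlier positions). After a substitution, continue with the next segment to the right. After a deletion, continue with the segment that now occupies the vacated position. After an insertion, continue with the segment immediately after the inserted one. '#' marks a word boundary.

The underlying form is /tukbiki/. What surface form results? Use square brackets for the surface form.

[tkpgi]

A Intervocalic Voicing: [tukbiki] → [tukbigi]
B Progressive Voicing Assimilation: [tukbigi] → [tukpigi]
C Medial Vowel Deletion: [tukpigi] → [tkpgi]
D Glottal Epenthesis: no change — [tkpgi]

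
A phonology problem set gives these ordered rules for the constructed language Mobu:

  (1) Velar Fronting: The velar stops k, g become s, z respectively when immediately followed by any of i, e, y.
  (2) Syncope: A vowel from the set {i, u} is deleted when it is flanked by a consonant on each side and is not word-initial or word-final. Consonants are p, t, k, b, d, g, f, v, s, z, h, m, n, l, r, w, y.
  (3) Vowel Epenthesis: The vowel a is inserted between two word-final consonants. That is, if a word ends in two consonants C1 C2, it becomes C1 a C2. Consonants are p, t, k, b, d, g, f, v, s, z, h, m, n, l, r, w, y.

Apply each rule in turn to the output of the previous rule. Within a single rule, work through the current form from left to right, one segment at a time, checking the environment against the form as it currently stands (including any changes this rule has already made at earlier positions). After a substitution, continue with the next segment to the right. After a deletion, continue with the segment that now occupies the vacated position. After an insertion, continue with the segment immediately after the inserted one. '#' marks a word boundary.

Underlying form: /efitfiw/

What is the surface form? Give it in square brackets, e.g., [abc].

(1) Velar Fronting: no change — [efitfiw]
(2) Syncope: [efitfiw] → [eftfw]
(3) Vowel Epenthesis: [eftfw] → [eftfaw]

[eftfaw]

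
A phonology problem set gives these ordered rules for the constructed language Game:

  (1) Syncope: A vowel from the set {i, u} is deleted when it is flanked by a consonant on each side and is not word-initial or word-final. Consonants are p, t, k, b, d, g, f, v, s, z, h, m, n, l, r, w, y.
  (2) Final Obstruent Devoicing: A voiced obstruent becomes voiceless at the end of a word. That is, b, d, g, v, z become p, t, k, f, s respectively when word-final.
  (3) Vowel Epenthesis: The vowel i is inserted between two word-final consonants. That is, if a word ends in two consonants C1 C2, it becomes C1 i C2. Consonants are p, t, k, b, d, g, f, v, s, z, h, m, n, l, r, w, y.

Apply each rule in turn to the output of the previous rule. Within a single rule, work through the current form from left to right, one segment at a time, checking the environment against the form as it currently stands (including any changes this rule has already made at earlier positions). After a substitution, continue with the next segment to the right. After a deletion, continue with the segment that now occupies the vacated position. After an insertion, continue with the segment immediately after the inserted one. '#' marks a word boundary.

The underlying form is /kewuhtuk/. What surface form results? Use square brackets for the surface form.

[kewhtik]

(1) Syncope: [kewuhtuk] → [kewhtk]
(2) Final Obstruent Devoicing: no change — [kewhtk]
(3) Vowel Epenthesis: [kewhtk] → [kewhtik]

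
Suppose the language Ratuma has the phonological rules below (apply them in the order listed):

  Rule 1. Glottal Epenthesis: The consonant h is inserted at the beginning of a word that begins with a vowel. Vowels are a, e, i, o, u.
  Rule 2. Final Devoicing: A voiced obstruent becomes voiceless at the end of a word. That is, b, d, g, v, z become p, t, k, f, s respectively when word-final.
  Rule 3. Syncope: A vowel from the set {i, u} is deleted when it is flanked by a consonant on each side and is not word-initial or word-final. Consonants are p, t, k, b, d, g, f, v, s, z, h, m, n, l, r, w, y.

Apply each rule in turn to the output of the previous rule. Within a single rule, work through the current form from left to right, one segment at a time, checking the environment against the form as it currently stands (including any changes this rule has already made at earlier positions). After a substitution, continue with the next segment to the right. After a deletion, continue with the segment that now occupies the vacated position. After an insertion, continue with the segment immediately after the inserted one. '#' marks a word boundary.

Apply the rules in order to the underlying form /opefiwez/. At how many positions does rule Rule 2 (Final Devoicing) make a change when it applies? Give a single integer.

1

Rule 1 Glottal Epenthesis: [opefiwez] → [hopefiwez]
Rule 2 Final Devoicing: [hopefiwez] → [hopefiwes]
Rule 3 Syncope: [hopefiwes] → [hopefwes]
Rule Rule 2 changed 1 position(s).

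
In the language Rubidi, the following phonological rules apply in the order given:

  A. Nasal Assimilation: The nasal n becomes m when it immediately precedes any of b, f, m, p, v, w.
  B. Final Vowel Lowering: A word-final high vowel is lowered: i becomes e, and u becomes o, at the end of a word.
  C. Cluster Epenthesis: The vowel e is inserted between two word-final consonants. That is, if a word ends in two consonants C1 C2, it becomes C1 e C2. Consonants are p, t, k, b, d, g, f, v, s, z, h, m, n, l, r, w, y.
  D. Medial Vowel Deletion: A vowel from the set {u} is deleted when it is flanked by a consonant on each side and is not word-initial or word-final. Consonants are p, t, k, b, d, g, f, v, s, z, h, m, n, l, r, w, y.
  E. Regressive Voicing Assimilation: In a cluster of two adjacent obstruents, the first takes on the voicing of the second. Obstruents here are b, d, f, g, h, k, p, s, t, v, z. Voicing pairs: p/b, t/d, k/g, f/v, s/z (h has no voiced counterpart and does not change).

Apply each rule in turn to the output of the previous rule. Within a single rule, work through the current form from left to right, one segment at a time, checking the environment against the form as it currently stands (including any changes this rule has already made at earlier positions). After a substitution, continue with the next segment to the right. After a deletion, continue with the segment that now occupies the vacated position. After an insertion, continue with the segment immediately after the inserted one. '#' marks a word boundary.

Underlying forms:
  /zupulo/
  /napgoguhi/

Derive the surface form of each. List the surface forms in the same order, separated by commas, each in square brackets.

/zupulo/:
  A Nasal Assimilation: no change — [zupulo]
  B Final Vowel Lowering: no change — [zupulo]
  C Cluster Epenthesis: no change — [zupulo]
  D Medial Vowel Deletion: [zupulo] → [zplo]
  E Regressive Voicing Assimilation: [zplo] → [splo]
/napgoguhi/:
  A Nasal Assimilation: no change — [napgoguhi]
  B Final Vowel Lowering: [napgoguhi] → [napgoguhe]
  C Cluster Epenthesis: no change — [napgoguhe]
  D Medial Vowel Deletion: [napgoguhe] → [napgoghe]
  E Regressive Voicing Assimilation: [napgoghe] → [nabgokhe]

[splo], [nabgokhe]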